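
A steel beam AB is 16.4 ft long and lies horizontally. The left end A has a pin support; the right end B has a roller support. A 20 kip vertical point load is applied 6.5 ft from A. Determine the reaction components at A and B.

A_x = 0, A_y = 12.07 kip, B_y = 7.927 kip

ΣM about A: B_y·16.4 − 20·6.5 = 0 → B_y = 130/16.4 = 7.92683 ≈ 7.927 kip.
ΣF_y = 0: A_y + 7.92683 − 20 = 0 → A_y = 12.07 kip.
ΣF_x = 0: no horizontal applied forces, so A_x = 0.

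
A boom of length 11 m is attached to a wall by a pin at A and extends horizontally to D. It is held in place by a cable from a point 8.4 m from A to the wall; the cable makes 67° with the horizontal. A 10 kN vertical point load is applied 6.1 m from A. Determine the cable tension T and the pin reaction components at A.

T = 7.889 kN, A_x = 3.082 kN, A_y = 2.738 kN

ΣM about A: T·sin67°·8.4 − 10·6.1 = 0 → T = 61/(8.4·0.920505) = 7.88904 ≈ 7.889 kN.
ΣF_x = 0: A_x − T·cos67° = 0 → A_x = 7.88904 × 0.390731 = 3.082 kN.
ΣF_y = 0: A_y + T·sin67° − 10 = 0 → A_y = 10 − 7.88904 × 0.920505 = 2.738 kN.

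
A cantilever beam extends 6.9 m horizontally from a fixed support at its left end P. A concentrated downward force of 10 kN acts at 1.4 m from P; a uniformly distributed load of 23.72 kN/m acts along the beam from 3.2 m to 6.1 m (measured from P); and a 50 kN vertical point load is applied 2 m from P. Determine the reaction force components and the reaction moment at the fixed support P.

P_x = 0, P_y = 128.8 kN, M_P = 433.9 kN·m

Resultant of the distributed load: 23.72 × 2.9 = 68.788 kN at 4.65 m from P.
ΣF_x = 0: P_x = 0.
ΣF_y = 0: P_y − 10 − 23.72·2.9 − 50 = 0 → P_y = 128.8 kN.
ΣM about P: M_P − 10·1.4 − (23.72·2.9)·4.65 − 50·2 = 0 → M_P = 433.9 kN·m.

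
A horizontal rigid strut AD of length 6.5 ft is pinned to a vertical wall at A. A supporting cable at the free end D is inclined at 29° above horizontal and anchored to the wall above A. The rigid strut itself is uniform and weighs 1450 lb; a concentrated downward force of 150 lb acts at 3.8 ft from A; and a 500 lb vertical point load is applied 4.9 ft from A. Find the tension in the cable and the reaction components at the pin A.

T = 2454 lb, A_x = 2146 lb, A_y = 910.4 lb

ΣM about A: T·sin29°·6.5 − 1450·3.25 − 150·3.8 − 500·4.9 = 0 → T = 7732.5/(6.5·0.48481) = 2453.78 ≈ 2454 lb.
ΣF_x = 0: A_x − T·cos29° = 0 → A_x = 2453.78 × 0.87462 = 2146 lb.
ΣF_y = 0: A_y + T·sin29° − 1450 − 150 − 500 = 0 → A_y = 2100 − 2453.78 × 0.48481 = 910.4 lb.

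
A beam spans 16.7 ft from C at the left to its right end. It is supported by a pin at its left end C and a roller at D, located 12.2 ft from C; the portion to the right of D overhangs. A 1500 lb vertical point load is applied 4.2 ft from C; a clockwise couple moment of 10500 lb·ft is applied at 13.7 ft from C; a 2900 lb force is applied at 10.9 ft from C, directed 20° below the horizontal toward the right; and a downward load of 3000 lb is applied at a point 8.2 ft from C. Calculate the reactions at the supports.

C_x = -2725 lb, C_y = 1212 lb, D_y = 4280 lb

Moments about C: D_y·12.2 − 1500·4.2 − 10500 − 2900·sin20°·10.9 − 3000·8.2 = 0 → D_y = 52211.3/12.2 = 4279.61 ≈ 4280 lb.
ΣF_y = 0: C_y + 4279.61 − 1500 − 2900·sin20° − 3000 = 0 → C_y = 1212 lb.
ΣF_x = 0: C_x + 2900·cos20° = 0 → C_x = -2725 lb.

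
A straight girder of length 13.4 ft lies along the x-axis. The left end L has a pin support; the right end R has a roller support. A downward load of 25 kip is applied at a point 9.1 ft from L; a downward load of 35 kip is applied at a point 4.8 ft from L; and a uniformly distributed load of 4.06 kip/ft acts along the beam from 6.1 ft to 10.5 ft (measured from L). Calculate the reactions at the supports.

L_x = 0, L_y = 37.28 kip, R_y = 40.58 kip

Resultant of the distributed load: 4.06 × 4.4 = 17.864 kip at 8.3 ft from L.
Taking moments about L: R_y·13.4 − 25·9.1 − 35·4.8 − (4.06·4.4)·8.3 = 0 → R_y = 543.7712/13.4 = 40.5799 ≈ 40.58 kip.
ΣF_y = 0: L_y + 40.5799 − 25 − 35 − 4.06·4.4 = 0 → L_y = 37.28 kip.
ΣF_x = 0: no horizontal applied forces, so L_x = 0.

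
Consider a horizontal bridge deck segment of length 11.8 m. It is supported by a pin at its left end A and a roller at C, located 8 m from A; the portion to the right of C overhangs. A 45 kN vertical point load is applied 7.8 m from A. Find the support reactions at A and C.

A_x = 0, A_y = 1.125 kN, C_y = 43.88 kN

ΣM about A: C_y·8 − 45·7.8 = 0 → C_y = 351/8 = 43.875 ≈ 43.88 kN.
ΣF_y = 0: A_y + 43.875 − 45 = 0 → A_y = 1.125 kN.
ΣF_x = 0: no horizontal applied forces, so A_x = 0.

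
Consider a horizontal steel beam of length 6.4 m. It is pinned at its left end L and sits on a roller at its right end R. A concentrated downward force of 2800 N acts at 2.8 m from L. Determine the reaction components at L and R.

L_x = 0, L_y = 1575 N, R_y = 1225 N

ΣM about L: R_y·6.4 − 2800·2.8 = 0 → R_y = 7840/6.4 = 1225 N.
ΣF_y = 0: L_y + 1225 − 2800 = 0 → L_y = 1575 N.
ΣF_x = 0: no horizontal applied forces, so L_x = 0.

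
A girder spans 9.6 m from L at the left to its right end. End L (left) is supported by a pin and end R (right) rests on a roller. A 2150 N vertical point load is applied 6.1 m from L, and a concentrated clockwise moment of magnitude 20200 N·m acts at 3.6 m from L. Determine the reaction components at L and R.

L_x = 0, L_y = -1320 N, R_y = 3470 N

Taking moments about L: R_y·9.6 − 2150·6.1 − 20200 = 0 → R_y = 33315/9.6 = 3470.31 ≈ 3470 N.
ΣF_y = 0: L_y + 3470.31 − 2150 = 0 → L_y = -1320 N.
ΣF_x = 0: no horizontal applied forces, so L_x = 0.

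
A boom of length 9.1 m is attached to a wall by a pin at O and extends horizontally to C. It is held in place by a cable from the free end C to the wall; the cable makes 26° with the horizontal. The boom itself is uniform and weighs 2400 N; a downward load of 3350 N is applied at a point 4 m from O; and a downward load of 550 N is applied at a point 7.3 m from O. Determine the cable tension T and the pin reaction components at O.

ΣM about O: T·sin26°·9.1 − 2400·4.55 − 3350·4 − 550·7.3 = 0 → T = 28335/(9.1·0.438371) = 7102.97 ≈ 7103 N.
ΣF_x = 0: O_x − T·cos26° = 0 → O_x = 7102.97 × 0.898794 = 6384 N.
ΣF_y = 0: O_y + T·sin26° − 2400 − 3350 − 550 = 0 → O_y = 6300 − 7102.97 × 0.438371 = 3186 N.

T = 7103 N, O_x = 6384 N, O_y = 3186 N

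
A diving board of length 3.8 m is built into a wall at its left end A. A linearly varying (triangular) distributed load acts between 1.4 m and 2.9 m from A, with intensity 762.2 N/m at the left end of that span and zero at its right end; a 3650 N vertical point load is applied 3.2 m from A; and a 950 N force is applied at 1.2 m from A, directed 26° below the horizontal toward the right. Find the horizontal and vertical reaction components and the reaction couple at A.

Resultant of the triangular load: ½ × 762.2 × 1.5 = 571.65 N, acting at 1.9 m from A (one-third of the span from the peak).
ΣF_x = 0: A_x + 950·cos26° = 0 → A_x = -853.9 N.
ΣF_y = 0: A_y − ½·762.2·1.5 − 3650 − 950·sin26° = 0 → A_y = 4638 N.
ΣM about A: M_A − (½·762.2·1.5)·1.9 − 3650·3.2 − 950·sin26°·1.2 = 0 → M_A = 13270 N·m.

A_x = -853.9 N, A_y = 4638 N, M_A = 13270 N·m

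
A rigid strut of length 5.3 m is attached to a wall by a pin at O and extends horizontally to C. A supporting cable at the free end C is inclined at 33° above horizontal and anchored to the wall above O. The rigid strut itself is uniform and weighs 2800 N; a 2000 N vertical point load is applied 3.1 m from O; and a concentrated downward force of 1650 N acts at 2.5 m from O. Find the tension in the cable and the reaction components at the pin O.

ΣM about O: T·sin33°·5.3 − 2800·2.65 − 2000·3.1 − 1650·2.5 = 0 → T = 17745/(5.3·0.544639) = 6147.4 ≈ 6147 N.
ΣF_x = 0: O_x − T·cos33° = 0 → O_x = 6147.4 × 0.838671 = 5156 N.
ΣF_y = 0: O_y + T·sin33° − 2800 − 2000 − 1650 = 0 → O_y = 6450 − 6147.4 × 0.544639 = 3102 N.

T = 6147 N, O_x = 5156 N, O_y = 3102 N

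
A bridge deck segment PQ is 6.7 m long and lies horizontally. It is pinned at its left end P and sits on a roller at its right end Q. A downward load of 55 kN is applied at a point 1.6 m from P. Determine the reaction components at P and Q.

P_x = 0, P_y = 41.87 kN, Q_y = 13.13 kN

ΣM about P: Q_y·6.7 − 55·1.6 = 0 → Q_y = 88/6.7 = 13.1343 ≈ 13.13 kN.
ΣF_y = 0: P_y + 13.1343 − 55 = 0 → P_y = 41.87 kN.
ΣF_x = 0: no horizontal applied forces, so P_x = 0.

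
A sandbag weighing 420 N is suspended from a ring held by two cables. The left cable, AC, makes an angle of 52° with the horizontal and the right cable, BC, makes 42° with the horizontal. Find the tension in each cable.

T_AC = 312.9 N, T_BC = 259.2 N

ΣF_x = 0: −T_AC·cos52° + T_BC·cos42° = 0 → T_BC = 0.828454·T_AC.
ΣF_y = 0: T_AC·sin52° + T_BC·sin42° = 420.
Substitute: T_AC·(0.788011 + 0.828454·0.669131) = 420 → T_AC = 312.883 ≈ 312.9 N.
Then T_BC = 0.828454 × 312.883 = 259.2 N.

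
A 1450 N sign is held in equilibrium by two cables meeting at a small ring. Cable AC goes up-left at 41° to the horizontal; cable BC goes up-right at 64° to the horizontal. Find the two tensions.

T_AC = 658.1 N, T_BC = 1133 N

ΣF_x = 0: −T_AC·cos41° + T_BC·cos64° = 0 → T_BC = 1.72162·T_AC.
ΣF_y = 0: T_AC·sin41° + T_BC·sin64° = 1450.
Substitute: T_AC·(0.656059 + 1.72162·0.898794) = 1450 → T_AC = 658.062 ≈ 658.1 N.
Then T_BC = 1.72162 × 658.062 = 1133 N.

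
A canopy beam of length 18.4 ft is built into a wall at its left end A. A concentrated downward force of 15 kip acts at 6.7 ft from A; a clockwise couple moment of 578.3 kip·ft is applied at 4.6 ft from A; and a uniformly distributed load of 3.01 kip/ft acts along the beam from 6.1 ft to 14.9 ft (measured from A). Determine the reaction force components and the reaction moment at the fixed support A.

Resultant of the distributed load: 3.01 × 8.8 = 26.488 kip at 10.5 ft from A.
ΣF_x = 0: A_x = 0.
ΣF_y = 0: A_y − 15 − 3.01·8.8 = 0 → A_y = 41.49 kip.
ΣM about A: M_A − 15·6.7 − 578.3 − (3.01·8.8)·10.5 = 0 → M_A = 956.9 kip·ft.

A_x = 0, A_y = 41.49 kip, M_A = 956.9 kip·ft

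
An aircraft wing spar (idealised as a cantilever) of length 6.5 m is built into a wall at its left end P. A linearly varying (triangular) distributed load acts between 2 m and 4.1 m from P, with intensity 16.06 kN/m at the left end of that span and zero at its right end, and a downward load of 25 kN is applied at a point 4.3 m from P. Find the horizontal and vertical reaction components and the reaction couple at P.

Resultant of the triangular load: ½ × 16.06 × 2.1 = 16.863 kN, acting at 2.7 m from P (one-third of the span from the peak).
ΣF_x = 0: P_x = 0.
ΣF_y = 0: P_y − ½·16.06·2.1 − 25 = 0 → P_y = 41.86 kN.
ΣM about P: M_P − (½·16.06·2.1)·2.7 − 25·4.3 = 0 → M_P = 153.0 kN·m.

P_x = 0, P_y = 41.86 kN, M_P = 153.0 kN·m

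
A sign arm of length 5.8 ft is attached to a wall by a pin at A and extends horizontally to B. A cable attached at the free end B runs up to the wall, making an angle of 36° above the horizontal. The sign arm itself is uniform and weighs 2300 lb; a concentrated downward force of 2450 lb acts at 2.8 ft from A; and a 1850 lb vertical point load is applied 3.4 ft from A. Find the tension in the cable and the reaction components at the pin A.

ΣM about A: T·sin36°·5.8 − 2300·2.9 − 2450·2.8 − 1850·3.4 = 0 → T = 19820/(5.8·0.587785) = 5813.76 ≈ 5814 lb.
ΣF_x = 0: A_x − T·cos36° = 0 → A_x = 5813.76 × 0.809017 = 4703 lb.
ΣF_y = 0: A_y + T·sin36° − 2300 − 2450 − 1850 = 0 → A_y = 6600 − 5813.76 × 0.587785 = 3183 lb.

T = 5814 lb, A_x = 4703 lb, A_y = 3183 lb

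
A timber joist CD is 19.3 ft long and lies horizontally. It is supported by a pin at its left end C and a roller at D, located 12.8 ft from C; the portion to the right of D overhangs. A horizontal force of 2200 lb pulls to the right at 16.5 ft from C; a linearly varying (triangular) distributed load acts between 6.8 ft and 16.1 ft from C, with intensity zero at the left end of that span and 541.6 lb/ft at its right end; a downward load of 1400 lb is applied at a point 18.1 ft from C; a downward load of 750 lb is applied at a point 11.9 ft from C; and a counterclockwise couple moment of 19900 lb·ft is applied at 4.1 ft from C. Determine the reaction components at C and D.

Resultant of the triangular load: ½ × 541.6 × 9.3 = 2518.44 lb, acting at 13 ft from C (one-third of the span from the peak).
Taking moments about C: D_y·12.8 − (½·541.6·9.3)·13 − 1400·18.1 − 750·11.9 + 19900 = 0 → D_y = 47104.72/12.8 = 3680.06 ≈ 3680 lb.
ΣF_y = 0: C_y + 3680.06 − ½·541.6·9.3 − 1400 − 750 = 0 → C_y = 988.4 lb.
ΣF_x = 0: C_x + 2200 = 0 → C_x = -2200 lb.

C_x = -2200 lb, C_y = 988.4 lb, D_y = 3680 lb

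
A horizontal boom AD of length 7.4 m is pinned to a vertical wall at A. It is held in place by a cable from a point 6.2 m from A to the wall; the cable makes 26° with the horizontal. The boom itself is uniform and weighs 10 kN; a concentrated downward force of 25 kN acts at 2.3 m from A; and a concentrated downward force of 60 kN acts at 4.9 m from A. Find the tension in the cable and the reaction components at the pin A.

ΣM about A: T·sin26°·6.2 − 10·3.7 − 25·2.3 − 60·4.9 = 0 → T = 388.5/(6.2·0.438371) = 142.941 ≈ 142.9 kN.
ΣF_x = 0: A_x − T·cos26° = 0 → A_x = 142.941 × 0.898794 = 128.5 kN.
ΣF_y = 0: A_y + T·sin26° − 10 − 25 − 60 = 0 → A_y = 95 − 142.941 × 0.438371 = 32.34 kN.

T = 142.9 kN, A_x = 128.5 kN, A_y = 32.34 kN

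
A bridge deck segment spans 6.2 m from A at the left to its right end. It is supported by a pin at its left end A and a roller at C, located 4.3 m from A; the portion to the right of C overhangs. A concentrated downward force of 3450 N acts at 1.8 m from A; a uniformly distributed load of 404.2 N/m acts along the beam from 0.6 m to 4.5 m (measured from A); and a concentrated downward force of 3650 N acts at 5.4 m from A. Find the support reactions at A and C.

Resultant of the distributed load: 404.2 × 3.9 = 1576.38 N at 2.55 m from A.
ΣM about A: C_y·4.3 − 3450·1.8 − (404.2·3.9)·2.55 − 3650·5.4 = 0 → C_y = 29939.769/4.3 = 6962.74 ≈ 6963 N.
ΣF_y = 0: A_y + 6962.74 − 3450 − 404.2·3.9 − 3650 = 0 → A_y = 1714 N.
ΣF_x = 0: no horizontal applied forces, so A_x = 0.

A_x = 0, A_y = 1714 N, C_y = 6963 N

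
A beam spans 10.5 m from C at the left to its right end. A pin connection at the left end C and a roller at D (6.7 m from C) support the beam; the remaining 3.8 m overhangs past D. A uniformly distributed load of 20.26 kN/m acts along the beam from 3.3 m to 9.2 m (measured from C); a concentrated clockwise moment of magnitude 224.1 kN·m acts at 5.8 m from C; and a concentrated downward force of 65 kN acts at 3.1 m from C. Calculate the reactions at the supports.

C_x = 0, C_y = 9.506 kN, D_y = 175.0 kN

Resultant of the distributed load: 20.26 × 5.9 = 119.534 kN at 6.25 m from C.
Moments about C: D_y·6.7 − (20.26·5.9)·6.25 − 224.1 − 65·3.1 = 0 → D_y = 1172.6875/6.7 = 175.028 ≈ 175.0 kN.
ΣF_y = 0: C_y + 175.028 − 20.26·5.9 − 65 = 0 → C_y = 9.506 kN.
ΣF_x = 0: no horizontal applied forces, so C_x = 0.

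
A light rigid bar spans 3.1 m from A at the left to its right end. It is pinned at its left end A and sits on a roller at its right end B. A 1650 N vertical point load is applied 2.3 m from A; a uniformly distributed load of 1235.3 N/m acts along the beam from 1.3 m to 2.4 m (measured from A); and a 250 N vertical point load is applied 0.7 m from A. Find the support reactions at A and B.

A_x = 0, A_y = 1167 N, B_y = 2092 N

Resultant of the distributed load: 1235.3 × 1.1 = 1358.83 N at 1.85 m from A.
Taking moments about A: B_y·3.1 − 1650·2.3 − (1235.3·1.1)·1.85 − 250·0.7 = 0 → B_y = 6483.8355/3.1 = 2091.56 ≈ 2092 N.
ΣF_y = 0: A_y + 2091.56 − 1650 − 1235.3·1.1 − 250 = 0 → A_y = 1167 N.
ΣF_x = 0: no horizontal applied forces, so A_x = 0.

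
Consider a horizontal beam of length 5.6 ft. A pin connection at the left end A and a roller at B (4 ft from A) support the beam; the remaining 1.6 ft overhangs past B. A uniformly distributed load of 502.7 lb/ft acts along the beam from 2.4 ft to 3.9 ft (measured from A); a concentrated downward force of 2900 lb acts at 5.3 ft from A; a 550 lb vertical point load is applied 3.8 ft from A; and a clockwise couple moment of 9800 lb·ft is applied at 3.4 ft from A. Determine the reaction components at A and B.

A_x = 0, A_y = -3205 lb, B_y = 7409 lb

Resultant of the distributed load: 502.7 × 1.5 = 754.05 lb at 3.15 ft from A.
Moments about A: B_y·4 − (502.7·1.5)·3.15 − 2900·5.3 − 550·3.8 − 9800 = 0 → B_y = 29635.2575/4 = 7408.81 ≈ 7409 lb.
ΣF_y = 0: A_y + 7408.81 − 502.7·1.5 − 2900 − 550 = 0 → A_y = -3205 lb.
ΣF_x = 0: no horizontal applied forces, so A_x = 0.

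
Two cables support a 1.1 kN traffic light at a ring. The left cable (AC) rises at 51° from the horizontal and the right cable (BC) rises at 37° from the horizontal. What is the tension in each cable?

T_AC = 0.8790 kN, T_BC = 0.6927 kN

ΣF_x = 0: −T_AC·cos51° + T_BC·cos37° = 0 → T_BC = 0.787995·T_AC.
ΣF_y = 0: T_AC·sin51° + T_BC·sin37° = 1.1.
Substitute: T_AC·(0.777146 + 0.787995·0.601815) = 1.1 → T_AC = 0.879034 ≈ 0.8790 kN.
Then T_BC = 0.787995 × 0.879034 = 0.6927 kN.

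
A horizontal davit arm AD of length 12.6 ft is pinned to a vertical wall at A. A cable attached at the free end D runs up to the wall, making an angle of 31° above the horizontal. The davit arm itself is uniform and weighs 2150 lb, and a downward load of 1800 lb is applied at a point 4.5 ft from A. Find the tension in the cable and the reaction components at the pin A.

ΣM about A: T·sin31°·12.6 − 2150·6.3 − 1800·4.5 = 0 → T = 21645/(12.6·0.515038) = 3335.4 ≈ 3335 lb.
ΣF_x = 0: A_x − T·cos31° = 0 → A_x = 3335.4 × 0.857167 = 2859 lb.
ΣF_y = 0: A_y + T·sin31° − 2150 − 1800 = 0 → A_y = 3950 − 3335.4 × 0.515038 = 2232 lb.

T = 3335 lb, A_x = 2859 lb, A_y = 2232 lb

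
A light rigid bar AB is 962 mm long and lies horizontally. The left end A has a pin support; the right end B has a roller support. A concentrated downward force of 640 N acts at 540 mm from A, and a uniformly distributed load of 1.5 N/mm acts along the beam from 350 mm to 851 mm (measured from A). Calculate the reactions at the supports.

A_x = 0, A_y = 563.1 N, B_y = 828.4 N

Resultant of the distributed load: 1.5 × 501 = 751.5 N at 600.5 mm from A.
Taking moments about A: B_y·962 − 640·540 − (1.5·501)·600.5 = 0 → B_y = 796875.75/962 = 828.353 ≈ 828.4 N.
ΣF_y = 0: A_y + 828.353 − 640 − 1.5·501 = 0 → A_y = 563.1 N.
ΣF_x = 0: no horizontal applied forces, so A_x = 0.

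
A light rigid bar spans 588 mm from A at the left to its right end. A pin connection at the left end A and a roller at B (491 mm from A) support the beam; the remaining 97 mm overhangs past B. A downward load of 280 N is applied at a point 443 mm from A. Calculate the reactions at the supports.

Moments about A: B_y·491 − 280·443 = 0 → B_y = 124040/491 = 252.627 ≈ 252.6 N.
ΣF_y = 0: A_y + 252.627 − 280 = 0 → A_y = 27.37 N.
ΣF_x = 0: no horizontal applied forces, so A_x = 0.

A_x = 0, A_y = 27.37 N, B_y = 252.6 N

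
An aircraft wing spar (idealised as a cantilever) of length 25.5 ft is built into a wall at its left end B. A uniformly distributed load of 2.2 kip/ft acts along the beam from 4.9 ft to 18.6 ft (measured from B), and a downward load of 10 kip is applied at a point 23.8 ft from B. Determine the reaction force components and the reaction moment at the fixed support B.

B_x = 0, B_y = 40.14 kip, M_B = 592.1 kip·ft

Resultant of the distributed load: 2.2 × 13.7 = 30.14 kip at 11.75 ft from B.
ΣF_x = 0: B_x = 0.
ΣF_y = 0: B_y − 2.2·13.7 − 10 = 0 → B_y = 40.14 kip.
ΣM about B: M_B − (2.2·13.7)·11.75 − 10·23.8 = 0 → M_B = 592.1 kip·ft.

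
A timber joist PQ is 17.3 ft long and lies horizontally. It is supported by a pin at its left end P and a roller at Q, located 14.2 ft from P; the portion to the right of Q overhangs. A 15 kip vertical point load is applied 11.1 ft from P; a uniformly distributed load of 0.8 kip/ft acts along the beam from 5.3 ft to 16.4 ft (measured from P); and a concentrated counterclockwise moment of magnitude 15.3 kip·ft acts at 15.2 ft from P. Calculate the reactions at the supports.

Resultant of the distributed load: 0.8 × 11.1 = 8.88 kip at 10.85 ft from P.
Taking moments about P: Q_y·14.2 − 15·11.1 − (0.8·11.1)·10.85 + 15.3 = 0 → Q_y = 247.548/14.2 = 17.433 ≈ 17.43 kip.
ΣF_y = 0: P_y + 17.433 − 15 − 0.8·11.1 = 0 → P_y = 6.447 kip.
ΣF_x = 0: no horizontal applied forces, so P_x = 0.

P_x = 0, P_y = 6.447 kip, Q_y = 17.43 kip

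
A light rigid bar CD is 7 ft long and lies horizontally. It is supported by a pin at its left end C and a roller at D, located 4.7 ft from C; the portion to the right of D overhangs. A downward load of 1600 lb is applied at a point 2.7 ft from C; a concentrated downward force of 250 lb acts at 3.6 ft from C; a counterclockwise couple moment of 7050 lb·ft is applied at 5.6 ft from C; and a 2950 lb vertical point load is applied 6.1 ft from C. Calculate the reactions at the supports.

Taking moments about C: D_y·4.7 − 1600·2.7 − 250·3.6 + 7050 − 2950·6.1 = 0 → D_y = 16165/4.7 = 3439.36 ≈ 3439 lb.
ΣF_y = 0: C_y + 3439.36 − 1600 − 250 − 2950 = 0 → C_y = 1361 lb.
ΣF_x = 0: no horizontal applied forces, so C_x = 0.

C_x = 0, C_y = 1361 lb, D_y = 3439 lb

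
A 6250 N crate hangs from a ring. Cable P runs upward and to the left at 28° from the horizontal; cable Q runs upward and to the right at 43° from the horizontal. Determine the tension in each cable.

ΣF_x = 0: −T_P·cos28° + T_Q·cos43° = 0 → T_Q = 1.20728·T_P.
ΣF_y = 0: T_P·sin28° + T_Q·sin43° = 6250.
Substitute: T_P·(0.469472 + 1.20728·0.681998) = 6250 → T_P = 4834.34 ≈ 4834 N.
Then T_Q = 1.20728 × 4834.34 = 5836 N.

T_P = 4834 N, T_Q = 5836 N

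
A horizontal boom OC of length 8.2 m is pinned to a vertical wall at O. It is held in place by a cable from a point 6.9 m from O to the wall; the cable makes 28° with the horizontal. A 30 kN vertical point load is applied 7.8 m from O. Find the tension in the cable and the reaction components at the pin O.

T = 72.24 kN, O_x = 63.78 kN, O_y = -3.913 kN

ΣM about O: T·sin28°·6.9 − 30·7.8 = 0 → T = 234/(6.9·0.469472) = 72.2366 ≈ 72.24 kN.
ΣF_x = 0: O_x − T·cos28° = 0 → O_x = 72.2366 × 0.882948 = 63.78 kN.
ΣF_y = 0: O_y + T·sin28° − 30 = 0 → O_y = 30 − 72.2366 × 0.469472 = -3.913 kN.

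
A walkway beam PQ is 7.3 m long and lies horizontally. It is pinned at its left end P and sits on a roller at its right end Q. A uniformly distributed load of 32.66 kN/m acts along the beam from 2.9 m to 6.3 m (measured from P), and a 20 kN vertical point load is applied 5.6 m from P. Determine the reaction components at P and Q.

Resultant of the distributed load: 32.66 × 3.4 = 111.044 kN at 4.6 m from P.
Taking moments about P: Q_y·7.3 − (32.66·3.4)·4.6 − 20·5.6 = 0 → Q_y = 622.8024/7.3 = 85.3154 ≈ 85.32 kN.
ΣF_y = 0: P_y + 85.3154 − 32.66·3.4 − 20 = 0 → P_y = 45.73 kN.
ΣF_x = 0: no horizontal applied forces, so P_x = 0.

P_x = 0, P_y = 45.73 kN, Q_y = 85.32 kN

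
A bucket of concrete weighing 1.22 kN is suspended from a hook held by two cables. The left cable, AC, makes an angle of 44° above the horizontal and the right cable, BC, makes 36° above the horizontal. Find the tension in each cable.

T_AC = 1.002 kN, T_BC = 0.8911 kN

ΣF_x = 0: −T_AC·cos44° + T_BC·cos36° = 0 → T_BC = 0.889153·T_AC.
ΣF_y = 0: T_AC·sin44° + T_BC·sin36° = 1.22.
Substitute: T_AC·(0.694658 + 0.889153·0.587785) = 1.22 → T_AC = 1.00223 ≈ 1.002 kN.
Then T_BC = 0.889153 × 1.00223 = 0.8911 kN.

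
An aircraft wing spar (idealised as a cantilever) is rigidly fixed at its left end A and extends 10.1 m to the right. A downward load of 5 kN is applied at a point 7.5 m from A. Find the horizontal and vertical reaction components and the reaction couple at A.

ΣF_x = 0: A_x = 0.
ΣF_y = 0: A_y − 5 = 0 → A_y = 5.000 kN.
ΣM about A: M_A − 5·7.5 = 0 → M_A = 37.50 kN·m.

A_x = 0, A_y = 5.000 kN, M_A = 37.50 kN·m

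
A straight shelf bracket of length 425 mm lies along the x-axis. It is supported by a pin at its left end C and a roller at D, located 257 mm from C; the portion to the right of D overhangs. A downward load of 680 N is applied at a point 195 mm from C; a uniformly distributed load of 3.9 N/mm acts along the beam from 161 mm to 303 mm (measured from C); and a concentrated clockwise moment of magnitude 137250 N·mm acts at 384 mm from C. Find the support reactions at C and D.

Resultant of the distributed load: 3.9 × 142 = 553.8 N at 232 mm from C.
Taking moments about C: D_y·257 − 680·195 − (3.9·142)·232 − 137250 = 0 → D_y = 398331.6/257 = 1549.93 ≈ 1550 N.
ΣF_y = 0: C_y + 1549.93 − 680 − 3.9·142 = 0 → C_y = -316.1 N.
ΣF_x = 0: no horizontal applied forces, so C_x = 0.

C_x = 0, C_y = -316.1 N, D_y = 1550 N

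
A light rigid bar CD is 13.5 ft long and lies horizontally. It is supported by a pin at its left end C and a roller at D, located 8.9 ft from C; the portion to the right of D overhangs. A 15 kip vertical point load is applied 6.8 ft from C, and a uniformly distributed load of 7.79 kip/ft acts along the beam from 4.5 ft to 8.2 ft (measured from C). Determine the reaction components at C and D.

Resultant of the distributed load: 7.79 × 3.7 = 28.823 kip at 6.35 ft from C.
Moments about C: D_y·8.9 − 15·6.8 − (7.79·3.7)·6.35 = 0 → D_y = 285.02605/8.9 = 32.0254 ≈ 32.03 kip.
ΣF_y = 0: C_y + 32.0254 − 15 − 7.79·3.7 = 0 → C_y = 11.80 kip.
ΣF_x = 0: no horizontal applied forces, so C_x = 0.

C_x = 0, C_y = 11.80 kip, D_y = 32.03 kip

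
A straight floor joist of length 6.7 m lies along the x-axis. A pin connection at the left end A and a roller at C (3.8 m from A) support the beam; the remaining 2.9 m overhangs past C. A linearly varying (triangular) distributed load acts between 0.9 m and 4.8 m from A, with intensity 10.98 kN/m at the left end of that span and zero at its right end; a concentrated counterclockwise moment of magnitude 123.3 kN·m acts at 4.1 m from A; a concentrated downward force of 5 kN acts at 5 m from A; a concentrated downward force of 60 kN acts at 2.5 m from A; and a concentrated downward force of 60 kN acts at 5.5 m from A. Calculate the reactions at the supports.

Resultant of the triangular load: ½ × 10.98 × 3.9 = 21.411 kN, acting at 2.2 m from A (one-third of the span from the peak).
Taking moments about A: C_y·3.8 − (½·10.98·3.9)·2.2 + 123.3 − 5·5 − 60·2.5 − 60·5.5 = 0 → C_y = 428.8042/3.8 = 112.843 ≈ 112.8 kN.
ΣF_y = 0: A_y + 112.843 − ½·10.98·3.9 − 5 − 60 − 60 = 0 → A_y = 33.57 kN.
ΣF_x = 0: no horizontal applied forces, so A_x = 0.

A_x = 0, A_y = 33.57 kN, C_y = 112.8 kN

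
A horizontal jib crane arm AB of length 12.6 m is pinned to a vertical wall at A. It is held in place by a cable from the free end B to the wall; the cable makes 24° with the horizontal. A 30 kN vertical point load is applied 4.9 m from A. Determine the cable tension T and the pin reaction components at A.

ΣM about A: T·sin24°·12.6 − 30·4.9 = 0 → T = 147/(12.6·0.406737) = 28.6836 ≈ 28.68 kN.
ΣF_x = 0: A_x − T·cos24° = 0 → A_x = 28.6836 × 0.913545 = 26.20 kN.
ΣF_y = 0: A_y + T·sin24° − 30 = 0 → A_y = 30 − 28.6836 × 0.406737 = 18.33 kN.

T = 28.68 kN, A_x = 26.20 kN, A_y = 18.33 kN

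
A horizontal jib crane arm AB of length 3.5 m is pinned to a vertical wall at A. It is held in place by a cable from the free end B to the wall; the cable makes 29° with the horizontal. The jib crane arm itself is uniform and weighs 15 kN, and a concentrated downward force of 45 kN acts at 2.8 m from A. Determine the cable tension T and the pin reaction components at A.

T = 89.73 kN, A_x = 78.48 kN, A_y = 16.50 kN

ΣM about A: T·sin29°·3.5 − 15·1.75 − 45·2.8 = 0 → T = 152.25/(3.5·0.48481) = 89.7259 ≈ 89.73 kN.
ΣF_x = 0: A_x − T·cos29° = 0 → A_x = 89.7259 × 0.87462 = 78.48 kN.
ΣF_y = 0: A_y + T·sin29° − 15 − 45 = 0 → A_y = 60 − 89.7259 × 0.48481 = 16.50 kN.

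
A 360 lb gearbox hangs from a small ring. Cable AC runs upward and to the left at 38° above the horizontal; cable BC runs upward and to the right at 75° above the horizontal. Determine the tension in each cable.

T_AC = 101.2 lb, T_BC = 308.2 lb

ΣF_x = 0: −T_AC·cos38° + T_BC·cos75° = 0 → T_BC = 3.04464·T_AC.
ΣF_y = 0: T_AC·sin38° + T_BC·sin75° = 360.
Substitute: T_AC·(0.615661 + 3.04464·0.965926) = 360 → T_AC = 101.221 ≈ 101.2 lb.
Then T_BC = 3.04464 × 101.221 = 308.2 lb.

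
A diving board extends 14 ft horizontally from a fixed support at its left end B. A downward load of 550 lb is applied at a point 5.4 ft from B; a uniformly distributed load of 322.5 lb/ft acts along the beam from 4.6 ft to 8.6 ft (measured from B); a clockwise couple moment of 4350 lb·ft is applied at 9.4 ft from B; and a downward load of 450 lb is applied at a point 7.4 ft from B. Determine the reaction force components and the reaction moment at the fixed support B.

B_x = 0, B_y = 2290 lb, M_B = 19160 lb·ft

Resultant of the distributed load: 322.5 × 4 = 1290 lb at 6.6 ft from B.
ΣF_x = 0: B_x = 0.
ΣF_y = 0: B_y − 550 − 322.5·4 − 450 = 0 → B_y = 2290 lb.
ΣM about B: M_B − 550·5.4 − (322.5·4)·6.6 − 4350 − 450·7.4 = 0 → M_B = 19160 lb·ft.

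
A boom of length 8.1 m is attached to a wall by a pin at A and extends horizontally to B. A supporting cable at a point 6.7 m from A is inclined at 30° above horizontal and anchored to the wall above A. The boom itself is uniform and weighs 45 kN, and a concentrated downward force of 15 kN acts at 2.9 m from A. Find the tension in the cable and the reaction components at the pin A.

ΣM about A: T·sin30°·6.7 − 45·4.05 − 15·2.9 = 0 → T = 225.75/(6.7·0.5) = 67.3881 ≈ 67.39 kN.
ΣF_x = 0: A_x − T·cos30° = 0 → A_x = 67.3881 × 0.866025 = 58.36 kN.
ΣF_y = 0: A_y + T·sin30° − 45 − 15 = 0 → A_y = 60 − 67.3881 × 0.5 = 26.31 kN.

T = 67.39 kN, A_x = 58.36 kN, A_y = 26.31 kN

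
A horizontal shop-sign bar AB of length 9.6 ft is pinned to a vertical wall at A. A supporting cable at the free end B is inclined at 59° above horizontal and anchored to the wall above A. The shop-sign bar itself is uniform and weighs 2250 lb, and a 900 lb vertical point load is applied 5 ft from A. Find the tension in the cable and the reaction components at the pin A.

T = 1859 lb, A_x = 957.6 lb, A_y = 1556 lb

ΣM about A: T·sin59°·9.6 − 2250·4.8 − 900·5 = 0 → T = 15300/(9.6·0.857167) = 1859.32 ≈ 1859 lb.
ΣF_x = 0: A_x − T·cos59° = 0 → A_x = 1859.32 × 0.515038 = 957.6 lb.
ΣF_y = 0: A_y + T·sin59° − 2250 − 900 = 0 → A_y = 3150 − 1859.32 × 0.857167 = 1556 lb.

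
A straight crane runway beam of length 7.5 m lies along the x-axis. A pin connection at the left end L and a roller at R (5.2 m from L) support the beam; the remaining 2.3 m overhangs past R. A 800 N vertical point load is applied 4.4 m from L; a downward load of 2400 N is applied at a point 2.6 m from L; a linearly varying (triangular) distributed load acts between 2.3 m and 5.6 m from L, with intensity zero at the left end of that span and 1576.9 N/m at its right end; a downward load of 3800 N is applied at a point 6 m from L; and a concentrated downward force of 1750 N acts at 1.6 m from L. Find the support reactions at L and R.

Resultant of the triangular load: ½ × 1576.9 × 3.3 = 2601.885 N, acting at 4.5 m from L (one-third of the span from the peak).
ΣM about L: R_y·5.2 − 800·4.4 − 2400·2.6 − (½·1576.9·3.3)·4.5 − 3800·6 − 1750·1.6 = 0 → R_y = 47068.4825/5.2 = 9051.63 ≈ 9052 N.
ΣF_y = 0: L_y + 9051.63 − 800 − 2400 − ½·1576.9·3.3 − 3800 − 1750 = 0 → L_y = 2300 N.
ΣF_x = 0: no horizontal applied forces, so L_x = 0.

L_x = 0, L_y = 2300 N, R_y = 9052 N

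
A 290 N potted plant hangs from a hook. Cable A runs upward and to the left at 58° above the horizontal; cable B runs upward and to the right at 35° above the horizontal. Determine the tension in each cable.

T_A = 237.9 N, T_B = 153.9 N

ΣF_x = 0: −T_A·cos58° + T_B·cos35° = 0 → T_B = 0.646912·T_A.
ΣF_y = 0: T_A·sin58° + T_B·sin35° = 290.
Substitute: T_A·(0.848048 + 0.646912·0.573576) = 290 → T_A = 237.88 ≈ 237.9 N.
Then T_B = 0.646912 × 237.88 = 153.9 N.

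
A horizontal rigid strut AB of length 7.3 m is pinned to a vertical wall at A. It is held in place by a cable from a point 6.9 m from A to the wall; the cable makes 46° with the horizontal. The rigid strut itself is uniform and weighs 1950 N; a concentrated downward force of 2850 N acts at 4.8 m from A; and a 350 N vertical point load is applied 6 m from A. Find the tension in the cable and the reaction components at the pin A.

T = 4613 N, A_x = 3205 N, A_y = 1832 N

ΣM about A: T·sin46°·6.9 − 1950·3.65 − 2850·4.8 − 350·6 = 0 → T = 22897.5/(6.9·0.71934) = 4613.23 ≈ 4613 N.
ΣF_x = 0: A_x − T·cos46° = 0 → A_x = 4613.23 × 0.694658 = 3205 N.
ΣF_y = 0: A_y + T·sin46° − 1950 − 2850 − 350 = 0 → A_y = 5150 − 4613.23 × 0.71934 = 1832 N.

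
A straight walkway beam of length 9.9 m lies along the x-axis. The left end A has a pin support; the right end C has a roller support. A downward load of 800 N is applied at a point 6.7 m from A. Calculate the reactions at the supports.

A_x = 0, A_y = 258.6 N, C_y = 541.4 N

ΣM about A: C_y·9.9 − 800·6.7 = 0 → C_y = 5360/9.9 = 541.414 ≈ 541.4 N.
ΣF_y = 0: A_y + 541.414 − 800 = 0 → A_y = 258.6 N.
ΣF_x = 0: no horizontal applied forces, so A_x = 0.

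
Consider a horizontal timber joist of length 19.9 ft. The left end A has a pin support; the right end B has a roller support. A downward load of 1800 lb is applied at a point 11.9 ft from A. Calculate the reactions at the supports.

A_x = 0, A_y = 723.6 lb, B_y = 1076 lb

ΣM about A: B_y·19.9 − 1800·11.9 = 0 → B_y = 21420/19.9 = 1076.38 ≈ 1076 lb.
ΣF_y = 0: A_y + 1076.38 − 1800 = 0 → A_y = 723.6 lb.
ΣF_x = 0: no horizontal applied forces, so A_x = 0.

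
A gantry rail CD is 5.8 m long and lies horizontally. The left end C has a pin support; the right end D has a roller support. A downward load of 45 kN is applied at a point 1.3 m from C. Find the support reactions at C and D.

C_x = 0, C_y = 34.91 kN, D_y = 10.09 kN

Moments about C: D_y·5.8 − 45·1.3 = 0 → D_y = 58.5/5.8 = 10.0862 ≈ 10.09 kN.
ΣF_y = 0: C_y + 10.0862 − 45 = 0 → C_y = 34.91 kN.
ΣF_x = 0: no horizontal applied forces, so C_x = 0.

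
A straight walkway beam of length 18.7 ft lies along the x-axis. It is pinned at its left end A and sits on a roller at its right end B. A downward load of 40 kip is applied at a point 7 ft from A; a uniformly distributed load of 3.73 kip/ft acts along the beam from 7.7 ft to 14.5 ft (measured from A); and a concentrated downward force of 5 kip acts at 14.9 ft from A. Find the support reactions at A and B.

Resultant of the distributed load: 3.73 × 6.8 = 25.364 kip at 11.1 ft from A.
Taking moments about A: B_y·18.7 − 40·7 − (3.73·6.8)·11.1 − 5·14.9 = 0 → B_y = 636.0404/18.7 = 34.0129 ≈ 34.01 kip.
ΣF_y = 0: A_y + 34.0129 − 40 − 3.73·6.8 − 5 = 0 → A_y = 36.35 kip.
ΣF_x = 0: no horizontal applied forces, so A_x = 0.

A_x = 0, A_y = 36.35 kip, B_y = 34.01 kip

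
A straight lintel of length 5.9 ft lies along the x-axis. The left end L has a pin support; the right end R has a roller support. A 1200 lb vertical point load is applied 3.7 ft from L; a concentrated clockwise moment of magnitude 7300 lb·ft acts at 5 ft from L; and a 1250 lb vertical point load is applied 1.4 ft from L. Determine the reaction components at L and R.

Moments about L: R_y·5.9 − 1200·3.7 − 7300 − 1250·1.4 = 0 → R_y = 13490/5.9 = 2286.44 ≈ 2286 lb.
ΣF_y = 0: L_y + 2286.44 − 1200 − 1250 = 0 → L_y = 163.6 lb.
ΣF_x = 0: no horizontal applied forces, so L_x = 0.

L_x = 0, L_y = 163.6 lb, R_y = 2286 lb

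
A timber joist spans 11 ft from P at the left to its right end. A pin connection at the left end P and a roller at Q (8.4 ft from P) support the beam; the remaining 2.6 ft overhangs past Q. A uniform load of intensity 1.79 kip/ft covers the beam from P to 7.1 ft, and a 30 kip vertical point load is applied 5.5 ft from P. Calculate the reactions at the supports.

Resultant of the distributed load: 1.79 × 7.1 = 12.709 kip at 3.55 ft from P.
Taking moments about P: Q_y·8.4 − (1.79·7.1)·3.55 − 30·5.5 = 0 → Q_y = 210.11695/8.4 = 25.0139 ≈ 25.01 kip.
ΣF_y = 0: P_y + 25.0139 − 1.79·7.1 − 30 = 0 → P_y = 17.70 kip.
ΣF_x = 0: no horizontal applied forces, so P_x = 0.

P_x = 0, P_y = 17.70 kip, Q_y = 25.01 kip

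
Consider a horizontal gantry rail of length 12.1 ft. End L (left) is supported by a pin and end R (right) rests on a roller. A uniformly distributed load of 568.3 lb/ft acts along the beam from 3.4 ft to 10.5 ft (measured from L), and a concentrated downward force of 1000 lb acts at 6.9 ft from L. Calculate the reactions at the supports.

Resultant of the distributed load: 568.3 × 7.1 = 4034.93 lb at 6.95 ft from L.
Taking moments about L: R_y·12.1 − (568.3·7.1)·6.95 − 1000·6.9 = 0 → R_y = 34942.7635/12.1 = 2887.83 ≈ 2888 lb.
ΣF_y = 0: L_y + 2887.83 − 568.3·7.1 − 1000 = 0 → L_y = 2147 lb.
ΣF_x = 0: no horizontal applied forces, so L_x = 0.

L_x = 0, L_y = 2147 lb, R_y = 2888 lb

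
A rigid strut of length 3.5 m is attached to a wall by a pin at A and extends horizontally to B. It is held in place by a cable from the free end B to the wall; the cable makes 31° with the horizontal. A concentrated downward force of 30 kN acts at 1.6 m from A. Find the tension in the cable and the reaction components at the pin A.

T = 26.63 kN, A_x = 22.82 kN, A_y = 16.29 kN

ΣM about A: T·sin31°·3.5 − 30·1.6 = 0 → T = 48/(3.5·0.515038) = 26.6277 ≈ 26.63 kN.
ΣF_x = 0: A_x − T·cos31° = 0 → A_x = 26.6277 × 0.857167 = 22.82 kN.
ΣF_y = 0: A_y + T·sin31° − 30 = 0 → A_y = 30 − 26.6277 × 0.515038 = 16.29 kN.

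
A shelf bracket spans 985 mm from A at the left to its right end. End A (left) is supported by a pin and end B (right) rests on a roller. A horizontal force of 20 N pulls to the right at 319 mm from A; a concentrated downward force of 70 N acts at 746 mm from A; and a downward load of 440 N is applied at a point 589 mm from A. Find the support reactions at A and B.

A_x = -20.00 N, A_y = 193.9 N, B_y = 316.1 N

Moments about A: B_y·985 − 70·746 − 440·589 = 0 → B_y = 311380/985 = 316.122 ≈ 316.1 N.
ΣF_y = 0: A_y + 316.122 − 70 − 440 = 0 → A_y = 193.9 N.
ΣF_x = 0: A_x + 20 = 0 → A_x = -20.00 N.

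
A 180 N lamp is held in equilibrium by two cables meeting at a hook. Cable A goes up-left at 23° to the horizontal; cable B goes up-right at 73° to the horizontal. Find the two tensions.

ΣF_x = 0: −T_A·cos23° + T_B·cos73° = 0 → T_B = 3.14841·T_A.
ΣF_y = 0: T_A·sin23° + T_B·sin73° = 180.
Substitute: T_A·(0.390731 + 3.14841·0.956305) = 180 → T_A = 52.9167 ≈ 52.92 N.
Then T_B = 3.14841 × 52.9167 = 166.6 N.

T_A = 52.92 N, T_B = 166.6 N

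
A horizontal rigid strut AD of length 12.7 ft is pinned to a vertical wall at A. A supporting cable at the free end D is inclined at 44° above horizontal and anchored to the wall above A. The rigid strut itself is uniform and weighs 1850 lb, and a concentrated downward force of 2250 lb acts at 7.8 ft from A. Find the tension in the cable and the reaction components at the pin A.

ΣM about A: T·sin44°·12.7 − 1850·6.35 − 2250·7.8 = 0 → T = 29297.5/(12.7·0.694658) = 3320.9 ≈ 3321 lb.
ΣF_x = 0: A_x − T·cos44° = 0 → A_x = 3320.9 × 0.71934 = 2389 lb.
ΣF_y = 0: A_y + T·sin44° − 1850 − 2250 = 0 → A_y = 4100 − 3320.9 × 0.694658 = 1793 lb.

T = 3321 lb, A_x = 2389 lb, A_y = 1793 lb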